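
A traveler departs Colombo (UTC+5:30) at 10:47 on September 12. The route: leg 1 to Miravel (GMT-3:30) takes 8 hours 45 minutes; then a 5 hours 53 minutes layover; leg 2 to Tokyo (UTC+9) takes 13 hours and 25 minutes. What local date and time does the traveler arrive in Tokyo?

18:20 on September 13

Convert departure to UTC: 10:47 − 5:30 = 05:17 UTC on Sep 12.
Add 8 hours 45 minutes leg 1 → 14:02 UTC.
Add 5 hours 53 minutes layover in Miravel → 19:55 UTC.
Add 13 hours and 25 minutes leg 2 → 09:20 UTC (Sep 13).
Tokyo is UTC+9:00, so local arrival = 09:20 + 9:00 = 18:20 on Sep 13.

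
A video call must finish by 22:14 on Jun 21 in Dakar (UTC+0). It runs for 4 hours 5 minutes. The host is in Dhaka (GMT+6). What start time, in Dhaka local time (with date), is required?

00:09 on Jun 22

Target end time is already UTC: 22:14 on Jun 21.
Subtract 4 hours 5 minutes → start 18:09 UTC on Jun 21.
Dhaka is UTC+6:00: 18:09 + 6:00 = 00:09 on Jun 22.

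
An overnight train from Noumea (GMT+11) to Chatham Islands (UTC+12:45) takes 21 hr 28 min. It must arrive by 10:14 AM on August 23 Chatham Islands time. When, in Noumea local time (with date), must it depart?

11:01 AM on August 22

Target arrival in UTC: 10:14 AM − 12:45 = 9:29 PM on Aug 22.
Subtract 21 hours and 28 minutes → departure 12:01 AM UTC on Aug 22.
Noumea is UTC+11:00: 12:01 AM + 11:00 = 11:01 AM on Aug 22.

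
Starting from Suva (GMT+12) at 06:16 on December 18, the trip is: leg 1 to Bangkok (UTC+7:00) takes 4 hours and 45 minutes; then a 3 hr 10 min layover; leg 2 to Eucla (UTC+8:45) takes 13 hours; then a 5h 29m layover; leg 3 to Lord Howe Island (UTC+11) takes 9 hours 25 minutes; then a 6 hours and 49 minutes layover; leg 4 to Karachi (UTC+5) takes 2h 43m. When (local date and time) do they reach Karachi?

20:37 on Dec 19

Convert departure to UTC: 06:16 − 12:00 = 18:16 UTC on Dec 17.
Add 4 hours and 45 minutes leg 1 → 23:01 UTC.
Add 3 hours 10 minutes layover in Bangkok → 02:11 UTC (Dec 18).
Add 13 hours leg 2 → 15:11 UTC.
Add 5 hours and 29 minutes layover in Eucla → 20:40 UTC.
Add 9 hours 25 minutes leg 3 → 06:05 UTC (Dec 19).
Add 6 hours and 49 minutes layover in Lord Howe Island → 12:54 UTC.
Add 2 hours and 43 minutes leg 4 → 15:37 UTC.
Karachi is UTC+5:00, so local arrival = 15:37 + 5:00 = 20:37 on Dec 19.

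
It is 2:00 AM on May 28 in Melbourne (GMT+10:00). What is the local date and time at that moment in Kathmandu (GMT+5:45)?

9:45 PM on May 27

In UTC: 2:00 AM − 10:00 = 4:00 PM on May 27.
Kathmandu is UTC+5:45: 4:00 PM + 5:45 = 9:45 PM on May 27.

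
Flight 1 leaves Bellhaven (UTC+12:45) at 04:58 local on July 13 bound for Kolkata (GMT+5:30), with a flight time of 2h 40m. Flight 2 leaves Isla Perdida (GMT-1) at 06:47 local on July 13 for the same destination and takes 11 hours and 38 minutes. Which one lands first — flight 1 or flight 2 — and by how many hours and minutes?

the first, by 24 hours 32 minutes

Flight 1 in UTC: 04:58 − 12:45 = 16:13 on Jul 12.
+2 hours and 40 minutes → arrive 18:53 UTC on Jul 12.
Flight 2 in UTC: 06:47 + 1:00 = 07:47 on Jul 13.
+11 hours 38 minutes → arrive 19:25 UTC on Jul 13.
Flight 1 lands earlier by 24 hours 32 minutes.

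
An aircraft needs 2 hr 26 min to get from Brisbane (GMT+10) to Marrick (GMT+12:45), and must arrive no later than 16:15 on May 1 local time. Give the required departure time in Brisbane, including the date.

Target arrival in UTC: 16:15 − 12:45 = 03:30 on May 1.
Subtract 2 hours and 26 minutes → departure 01:04 UTC on May 1.
Brisbane is UTC+10:00: 01:04 + 10:00 = 11:04 on May 1.

11:04 on May 1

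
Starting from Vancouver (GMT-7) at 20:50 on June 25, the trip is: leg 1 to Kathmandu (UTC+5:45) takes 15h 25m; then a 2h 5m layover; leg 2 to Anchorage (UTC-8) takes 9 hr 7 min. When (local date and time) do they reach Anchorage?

Convert departure to UTC: 20:50 + 7:00 = 03:50 UTC on Jun 26.
Add 15 hours 25 minutes leg 1 → 19:15 UTC.
Add 2 hours and 5 minutes layover in Kathmandu → 21:20 UTC.
Add 9 hours 7 minutes leg 2 → 06:27 UTC (Jun 27).
Anchorage is UTC−8:00, so local arrival = 06:27 − 8:00 = 22:27 on Jun 26.

22:27 on June 26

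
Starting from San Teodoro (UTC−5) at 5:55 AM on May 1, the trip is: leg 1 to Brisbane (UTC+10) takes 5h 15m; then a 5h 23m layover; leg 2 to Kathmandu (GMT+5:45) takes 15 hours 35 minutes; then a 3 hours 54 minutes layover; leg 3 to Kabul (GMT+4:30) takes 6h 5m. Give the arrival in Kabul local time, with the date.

3:37 AM on May 3

Convert departure to UTC: 5:55 AM + 5:00 = 10:55 AM UTC on May 1.
Add 5 hours 15 minutes leg 1 → 4:10 PM UTC.
Add 5 hours and 23 minutes layover in Brisbane → 9:33 PM UTC.
Add 15 hours and 35 minutes leg 2 → 1:08 PM UTC (May 2).
Add 3 hours and 54 minutes layover in Kathmandu → 5:02 PM UTC.
Add 6 hours and 5 minutes leg 3 → 11:07 PM UTC.
Kabul is UTC+4:30, so local arrival = 11:07 PM + 4:30 = 3:37 AM on May 3.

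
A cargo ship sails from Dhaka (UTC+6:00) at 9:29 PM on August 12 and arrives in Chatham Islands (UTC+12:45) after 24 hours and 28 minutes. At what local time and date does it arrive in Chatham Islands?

4:42 AM on Aug 14

Convert departure to UTC: 9:29 PM − 6:00 = 3:29 PM UTC on Aug 12.
Add 24 hours 28 minutes travel time → 3:57 PM UTC (Aug 13).
Chatham Islands is UTC+12:45, so local arrival = 3:57 PM + 12:45 = 4:42 AM on Aug 14.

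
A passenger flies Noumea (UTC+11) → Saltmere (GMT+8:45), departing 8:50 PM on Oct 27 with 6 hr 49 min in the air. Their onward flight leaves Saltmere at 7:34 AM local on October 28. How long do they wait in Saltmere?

6 hours 10 minutes

Convert departure to UTC: 8:50 PM − 11:00 = 9:50 AM UTC on Oct 27.
Add 6 hours 49 minutes flight time → 4:39 PM UTC.
Saltmere is UTC+8:45, so local arrival = 4:39 PM + 8:45 = 1:24 AM on Oct 28.
Layover = 7:34 AM − 1:24 AM = 6 hours 10 minutes.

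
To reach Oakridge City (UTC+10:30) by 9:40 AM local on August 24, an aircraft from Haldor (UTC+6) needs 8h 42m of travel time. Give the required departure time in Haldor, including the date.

Target arrival in UTC: 9:40 AM − 10:30 = 11:10 PM on Aug 23.
Subtract 8 hours 42 minutes → departure 2:28 PM UTC on Aug 23.
Haldor is UTC+6:00: 2:28 PM + 6:00 = 8:28 PM on Aug 23.

8:28 PM on Aug 23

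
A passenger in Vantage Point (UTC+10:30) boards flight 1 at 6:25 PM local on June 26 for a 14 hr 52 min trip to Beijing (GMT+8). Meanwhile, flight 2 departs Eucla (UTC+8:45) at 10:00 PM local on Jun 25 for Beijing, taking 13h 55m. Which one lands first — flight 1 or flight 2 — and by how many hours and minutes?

the second, by 19 hours 37 minutes

Flight 1 in UTC: 6:25 PM − 10:30 = 7:55 AM on Jun 26.
+14 hours and 52 minutes → arrive 10:47 PM UTC on Jun 26.
Flight 2 in UTC: 10:00 PM − 8:45 = 1:15 PM on Jun 25.
+13 hours 55 minutes → arrive 3:10 AM UTC on Jun 26.
Flight 2 lands earlier by 19 hours 37 minutes.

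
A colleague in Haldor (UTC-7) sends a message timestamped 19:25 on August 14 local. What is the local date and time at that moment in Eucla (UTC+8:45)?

11:10 on August 15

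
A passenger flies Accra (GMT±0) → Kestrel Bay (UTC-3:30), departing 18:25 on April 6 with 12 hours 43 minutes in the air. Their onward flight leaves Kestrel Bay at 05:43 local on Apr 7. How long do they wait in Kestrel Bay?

2 hours 5 minutes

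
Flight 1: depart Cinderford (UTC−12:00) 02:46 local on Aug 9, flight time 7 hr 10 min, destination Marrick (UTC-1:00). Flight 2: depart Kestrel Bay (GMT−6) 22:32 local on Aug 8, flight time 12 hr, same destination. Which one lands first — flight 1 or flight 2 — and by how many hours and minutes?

Flight 1 in UTC: 02:46 + 12:00 = 14:46 on Aug 9.
+7 hours 10 minutes → arrive 21:56 UTC on Aug 9.
Flight 2 in UTC: 22:32 + 6:00 = 04:32 on Aug 9.
+12 hours → arrive 16:32 UTC on Aug 9.
Flight 2 lands earlier by 5 hours 24 minutes.

the second, by 5 hours 24 minutes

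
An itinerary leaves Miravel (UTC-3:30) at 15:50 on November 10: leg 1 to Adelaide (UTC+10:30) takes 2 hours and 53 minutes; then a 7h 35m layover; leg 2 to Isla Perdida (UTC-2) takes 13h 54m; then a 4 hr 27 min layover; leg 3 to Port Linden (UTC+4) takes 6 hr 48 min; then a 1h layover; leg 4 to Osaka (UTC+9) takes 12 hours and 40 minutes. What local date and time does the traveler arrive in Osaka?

Convert departure to UTC: 15:50 + 3:30 = 19:20 UTC on Nov 10.
Add 2 hours and 53 minutes leg 1 → 22:13 UTC.
Add 7 hours 35 minutes layover in Adelaide → 05:48 UTC (Nov 11).
Add 13 hours and 54 minutes leg 2 → 19:42 UTC.
Add 4 hours and 27 minutes layover in Isla Perdida → 00:09 UTC (Nov 12).
Add 6 hours and 48 minutes leg 3 → 06:57 UTC.
Add 1 hour layover in Port Linden → 07:57 UTC.
Add 12 hours and 40 minutes leg 4 → 20:37 UTC.
Osaka is UTC+9:00, so local arrival = 20:37 + 9:00 = 05:37 on Nov 13.

05:37 on November 13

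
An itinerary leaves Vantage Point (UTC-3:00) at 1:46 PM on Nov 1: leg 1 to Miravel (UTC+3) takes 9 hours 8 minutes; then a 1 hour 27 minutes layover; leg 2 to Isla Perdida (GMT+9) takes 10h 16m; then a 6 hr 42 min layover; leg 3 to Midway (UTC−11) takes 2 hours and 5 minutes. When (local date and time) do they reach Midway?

11:24 AM on November 2

Convert departure to UTC: 1:46 PM + 3:00 = 4:46 PM UTC on Nov 1.
Add 9 hours 8 minutes leg 1 → 1:54 AM UTC (Nov 2).
Add 1 hour 27 minutes layover in Miravel → 3:21 AM UTC.
Add 10 hours 16 minutes leg 2 → 1:37 PM UTC.
Add 6 hours and 42 minutes layover in Isla Perdida → 8:19 PM UTC.
Add 2 hours 5 minutes leg 3 → 10:24 PM UTC.
Midway is UTC−11:00, so local arrival = 10:24 PM − 11:00 = 11:24 AM on Nov 2.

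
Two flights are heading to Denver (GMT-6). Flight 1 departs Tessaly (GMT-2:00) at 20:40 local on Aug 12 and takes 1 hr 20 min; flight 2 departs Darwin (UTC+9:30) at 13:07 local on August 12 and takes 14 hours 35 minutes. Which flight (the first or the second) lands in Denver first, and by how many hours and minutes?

the second, by 5 hours 48 minutes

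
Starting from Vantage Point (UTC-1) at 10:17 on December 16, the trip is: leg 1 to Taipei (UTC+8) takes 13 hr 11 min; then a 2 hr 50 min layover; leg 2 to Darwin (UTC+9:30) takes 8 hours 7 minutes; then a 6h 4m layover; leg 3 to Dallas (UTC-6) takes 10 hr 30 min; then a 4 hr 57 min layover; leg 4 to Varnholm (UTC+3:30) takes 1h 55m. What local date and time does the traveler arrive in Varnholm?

14:21 on December 18

Convert departure to UTC: 10:17 + 1:00 = 11:17 UTC on Dec 16.
Add 13 hours and 11 minutes leg 1 → 00:28 UTC (Dec 17).
Add 2 hours 50 minutes layover in Taipei → 03:18 UTC.
Add 8 hours and 7 minutes leg 2 → 11:25 UTC.
Add 6 hours and 4 minutes layover in Darwin → 17:29 UTC.
Add 10 hours 30 minutes leg 3 → 03:59 UTC (Dec 18).
Add 4 hours 57 minutes layover in Dallas → 08:56 UTC.
Add 1 hour and 55 minutes leg 4 → 10:51 UTC.
Varnholm is UTC+3:30, so local arrival = 10:51 + 3:30 = 14:21 on Dec 18.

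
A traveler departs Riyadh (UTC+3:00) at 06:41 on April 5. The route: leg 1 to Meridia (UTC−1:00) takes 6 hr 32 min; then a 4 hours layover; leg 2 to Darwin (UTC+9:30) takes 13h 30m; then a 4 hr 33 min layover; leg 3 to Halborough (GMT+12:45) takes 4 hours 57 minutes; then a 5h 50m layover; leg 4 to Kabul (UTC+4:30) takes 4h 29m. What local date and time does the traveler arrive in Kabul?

Convert departure to UTC: 06:41 − 3:00 = 03:41 UTC on Apr 5.
Add 6 hours and 32 minutes leg 1 → 10:13 UTC.
Add 4 hours layover in Meridia → 14:13 UTC.
Add 13 hours and 30 minutes leg 2 → 03:43 UTC (Apr 6).
Add 4 hours and 33 minutes layover in Darwin → 08:16 UTC.
Add 4 hours 57 minutes leg 3 → 13:13 UTC.
Add 5 hours and 50 minutes layover in Halborough → 19:03 UTC.
Add 4 hours and 29 minutes leg 4 → 23:32 UTC.
Kabul is UTC+4:30, so local arrival = 23:32 + 4:30 = 04:02 on Apr 7.

04:02 on April 7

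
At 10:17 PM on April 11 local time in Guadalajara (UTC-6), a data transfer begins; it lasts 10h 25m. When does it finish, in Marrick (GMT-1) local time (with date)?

Convert start to UTC: 10:17 PM + 6:00 = 4:17 AM UTC on Apr 12.
Add 10 hours 25 minutes duration → 2:42 PM UTC.
Marrick is UTC−1:00, so local end time = 2:42 PM − 1:00 = 1:42 PM on Apr 12.

1:42 PM on April 12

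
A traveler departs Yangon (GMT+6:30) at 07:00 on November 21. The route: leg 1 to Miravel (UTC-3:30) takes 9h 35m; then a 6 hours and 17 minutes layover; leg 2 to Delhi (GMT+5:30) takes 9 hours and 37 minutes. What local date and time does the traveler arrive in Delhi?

07:29 on Nov 22

Convert departure to UTC: 07:00 − 6:30 = 00:30 UTC on Nov 21.
Add 9 hours and 35 minutes leg 1 → 10:05 UTC.
Add 6 hours and 17 minutes layover in Miravel → 16:22 UTC.
Add 9 hours and 37 minutes leg 2 → 01:59 UTC (Nov 22).
Delhi is UTC+5:30, so local arrival = 01:59 + 5:30 = 07:29 on Nov 22.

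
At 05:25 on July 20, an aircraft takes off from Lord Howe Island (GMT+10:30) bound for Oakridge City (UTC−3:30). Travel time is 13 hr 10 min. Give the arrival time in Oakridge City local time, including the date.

04:35 on July 20

Oakridge City is 14:00 behind Lord Howe Island.
After 13 hours 10 minutes it is 18:35 in Lord Howe Island.
Shift by the zone difference: 18:35 − 14:00 = 04:35 on Jul 20 in Oakridge City.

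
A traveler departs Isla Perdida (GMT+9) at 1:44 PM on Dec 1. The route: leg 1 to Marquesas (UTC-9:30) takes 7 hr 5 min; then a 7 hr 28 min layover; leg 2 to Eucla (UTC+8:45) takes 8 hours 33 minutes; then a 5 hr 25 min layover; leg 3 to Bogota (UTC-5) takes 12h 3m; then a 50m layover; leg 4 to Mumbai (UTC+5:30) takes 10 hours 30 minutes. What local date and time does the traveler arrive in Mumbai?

Convert departure to UTC: 1:44 PM − 9:00 = 4:44 AM UTC on Dec 1.
Add 7 hours 5 minutes leg 1 → 11:49 AM UTC.
Add 7 hours and 28 minutes layover in Marquesas → 7:17 PM UTC.
Add 8 hours 33 minutes leg 2 → 3:50 AM UTC (Dec 2).
Add 5 hours 25 minutes layover in Eucla → 9:15 AM UTC.
Add 12 hours 3 minutes leg 3 → 9:18 PM UTC.
Add 50 minutes layover in Bogota → 10:08 PM UTC.
Add 10 hours 30 minutes leg 4 → 8:38 AM UTC (Dec 3).
Mumbai is UTC+5:30, so local arrival = 8:38 AM + 5:30 = 2:08 PM on Dec 3.

2:08 PM on Dec 3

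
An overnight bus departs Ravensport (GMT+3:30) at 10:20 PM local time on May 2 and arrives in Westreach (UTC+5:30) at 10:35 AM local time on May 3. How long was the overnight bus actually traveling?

10 hours 15 minutes

Departure in UTC: 10:20 PM − 3:30 = 6:50 PM on May 2.
Arrival in UTC: 10:35 AM − 5:30 = 5:05 AM on May 3.
Elapsed = 5:05 AM − 6:50 PM (+1 day) = 10 hours 15 minutes.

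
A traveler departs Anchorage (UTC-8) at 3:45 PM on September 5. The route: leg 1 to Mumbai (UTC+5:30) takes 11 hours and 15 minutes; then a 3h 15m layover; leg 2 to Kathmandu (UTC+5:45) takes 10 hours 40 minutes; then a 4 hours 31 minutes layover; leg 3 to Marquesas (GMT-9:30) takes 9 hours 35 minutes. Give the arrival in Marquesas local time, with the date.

5:31 AM on September 7

Convert departure to UTC: 3:45 PM + 8:00 = 11:45 PM UTC on Sep 5.
Add 11 hours 15 minutes leg 1 → 11:00 AM UTC (Sep 6).
Add 3 hours and 15 minutes layover in Mumbai → 2:15 PM UTC.
Add 10 hours 40 minutes leg 2 → 12:55 AM UTC (Sep 7).
Add 4 hours and 31 minutes layover in Kathmandu → 5:26 AM UTC.
Add 9 hours 35 minutes leg 3 → 3:01 PM UTC.
Marquesas is UTC−9:30, so local arrival = 3:01 PM − 9:30 = 5:31 AM on Sep 7.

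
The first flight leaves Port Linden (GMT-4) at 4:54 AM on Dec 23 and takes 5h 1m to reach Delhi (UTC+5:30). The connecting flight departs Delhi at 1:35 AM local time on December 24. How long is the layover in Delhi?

Convert departure to UTC: 4:54 AM + 4:00 = 8:54 AM UTC on Dec 23.
Add 5 hours 1 minute flight time → 1:55 PM UTC.
Delhi is UTC+5:30, so local arrival = 1:55 PM + 5:30 = 7:25 PM on Dec 23.
Layover = 1:35 AM − 7:25 PM (+1 day) = 6 hours 10 minutes.

6 hours 10 minutes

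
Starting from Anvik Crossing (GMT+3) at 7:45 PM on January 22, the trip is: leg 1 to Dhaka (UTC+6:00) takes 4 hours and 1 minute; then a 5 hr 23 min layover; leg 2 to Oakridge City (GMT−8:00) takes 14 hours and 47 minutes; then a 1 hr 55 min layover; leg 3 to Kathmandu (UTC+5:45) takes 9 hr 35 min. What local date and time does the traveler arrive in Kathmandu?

Convert departure to UTC: 7:45 PM − 3:00 = 4:45 PM UTC on Jan 22.
Add 4 hours and 1 minute leg 1 → 8:46 PM UTC.
Add 5 hours 23 minutes layover in Dhaka → 2:09 AM UTC (Jan 23).
Add 14 hours and 47 minutes leg 2 → 4:56 PM UTC.
Add 1 hour and 55 minutes layover in Oakridge City → 6:51 PM UTC.
Add 9 hours and 35 minutes leg 3 → 4:26 AM UTC (Jan 24).
Kathmandu is UTC+5:45, so local arrival = 4:26 AM + 5:45 = 10:11 AM on Jan 24.

10:11 AM on January 24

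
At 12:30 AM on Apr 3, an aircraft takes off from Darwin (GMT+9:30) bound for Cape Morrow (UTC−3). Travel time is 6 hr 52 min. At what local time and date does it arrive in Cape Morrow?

6:52 PM on April 2

Convert departure to UTC: 12:30 AM − 9:30 = 3:00 PM UTC on Apr 2.
Add 6 hours 52 minutes travel time → 9:52 PM UTC.
Cape Morrow is UTC−3:00, so local arrival = 9:52 PM − 3:00 = 6:52 PM on Apr 2.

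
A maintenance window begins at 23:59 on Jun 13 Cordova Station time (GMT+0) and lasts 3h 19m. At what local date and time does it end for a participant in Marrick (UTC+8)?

11:18 on Jun 14

Cordova Station is at UTC+0, so start is already 23:59 UTC on Jun 13.
Add 3 hours and 19 minutes duration → 03:18 UTC (Jun 14).
Marrick is UTC+8:00, so local end time = 03:18 + 8:00 = 11:18 on Jun 14.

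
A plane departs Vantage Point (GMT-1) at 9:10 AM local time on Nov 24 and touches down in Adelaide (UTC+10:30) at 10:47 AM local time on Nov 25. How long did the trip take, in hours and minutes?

14 hours 7 minutes

Departure in UTC: 9:10 AM + 1:00 = 10:10 AM on Nov 24.
Arrival in UTC: 10:47 AM − 10:30 = 12:17 AM on Nov 25.
Elapsed = 12:17 AM − 10:10 AM (+1 day) = 14 hours 7 minutes.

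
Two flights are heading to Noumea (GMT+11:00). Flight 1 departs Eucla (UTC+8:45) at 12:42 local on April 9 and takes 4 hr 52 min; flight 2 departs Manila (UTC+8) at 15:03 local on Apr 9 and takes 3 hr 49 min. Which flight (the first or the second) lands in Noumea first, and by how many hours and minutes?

the first, by 2 hours 3 minutes

Flight 1 in UTC: 12:42 − 8:45 = 03:57 on Apr 9.
+4 hours 52 minutes → arrive 08:49 UTC on Apr 9.
Flight 2 in UTC: 15:03 − 8:00 = 07:03 on Apr 9.
+3 hours and 49 minutes → arrive 10:52 UTC on Apr 9.
Flight 1 lands earlier by 2 hours 3 minutes.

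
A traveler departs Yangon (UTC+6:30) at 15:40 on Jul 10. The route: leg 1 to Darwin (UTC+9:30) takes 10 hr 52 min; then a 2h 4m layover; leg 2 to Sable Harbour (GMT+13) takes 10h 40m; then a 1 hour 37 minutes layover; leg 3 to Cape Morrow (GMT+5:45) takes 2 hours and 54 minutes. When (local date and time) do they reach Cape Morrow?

19:02 on July 11

Convert departure to UTC: 15:40 − 6:30 = 09:10 UTC on Jul 10.
Add 10 hours and 52 minutes leg 1 → 20:02 UTC.
Add 2 hours 4 minutes layover in Darwin → 22:06 UTC.
Add 10 hours 40 minutes leg 2 → 08:46 UTC (Jul 11).
Add 1 hour 37 minutes layover in Sable Harbour → 10:23 UTC.
Add 2 hours and 54 minutes leg 3 → 13:17 UTC.
Cape Morrow is UTC+5:45, so local arrival = 13:17 + 5:45 = 19:02 on Jul 11.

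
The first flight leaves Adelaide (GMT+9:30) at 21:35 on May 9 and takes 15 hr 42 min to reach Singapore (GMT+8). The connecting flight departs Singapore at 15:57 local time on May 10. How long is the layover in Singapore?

4 hours 10 minutes

Convert departure to UTC: 21:35 − 9:30 = 12:05 UTC on May 9.
Add 15 hours and 42 minutes flight time → 03:47 UTC (May 10).
Singapore is UTC+8:00, so local arrival = 03:47 + 8:00 = 11:47 on May 10.
Layover = 15:57 − 11:47 = 4 hours 10 minutes.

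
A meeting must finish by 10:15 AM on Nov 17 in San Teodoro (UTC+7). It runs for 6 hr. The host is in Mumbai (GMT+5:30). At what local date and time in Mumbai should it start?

2:45 AM on November 17

Target end time in UTC: 10:15 AM − 7:00 = 3:15 AM on Nov 17.
Subtract 6 hours → start 9:15 PM UTC on Nov 16.
Mumbai is UTC+5:30: 9:15 PM + 5:30 = 2:45 AM on Nov 17.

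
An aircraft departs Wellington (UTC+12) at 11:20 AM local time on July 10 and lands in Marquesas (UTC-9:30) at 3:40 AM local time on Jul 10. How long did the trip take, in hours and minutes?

Marquesas is 21:30 behind Wellington.
Clock-face elapsed time (ignoring zones) is −7 hours 40 minutes.
Actual elapsed = −7 hours 40 minutes + 21:30 = 13 hours 50 minutes.

13 hours 50 minutes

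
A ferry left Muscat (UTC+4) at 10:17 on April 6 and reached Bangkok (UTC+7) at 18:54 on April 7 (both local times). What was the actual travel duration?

Departure in UTC: 10:17 − 4:00 = 06:17 on Apr 6.
Arrival in UTC: 18:54 − 7:00 = 11:54 on Apr 7.
Elapsed = 11:54 − 06:17 (+1 day) = 29 hours 37 minutes.

29 hours 37 minutes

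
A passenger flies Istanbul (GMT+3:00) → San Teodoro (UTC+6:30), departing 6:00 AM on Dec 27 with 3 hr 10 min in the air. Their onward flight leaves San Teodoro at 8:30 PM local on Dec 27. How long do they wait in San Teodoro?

Convert departure to UTC: 6:00 AM − 3:00 = 3:00 AM UTC on Dec 27.
Add 3 hours and 10 minutes flight time → 6:10 AM UTC.
San Teodoro is UTC+6:30, so local arrival = 6:10 AM + 6:30 = 12:40 PM on Dec 27.
Layover = 8:30 PM − 12:40 PM = 7 hours 50 minutes.

7 hours 50 minutes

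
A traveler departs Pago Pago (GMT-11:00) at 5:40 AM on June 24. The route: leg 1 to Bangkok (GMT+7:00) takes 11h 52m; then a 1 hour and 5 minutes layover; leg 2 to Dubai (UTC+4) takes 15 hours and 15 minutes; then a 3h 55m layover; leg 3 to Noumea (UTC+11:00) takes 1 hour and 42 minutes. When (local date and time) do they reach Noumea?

1:29 PM on June 26

Convert departure to UTC: 5:40 AM + 11:00 = 4:40 PM UTC on Jun 24.
Add 11 hours and 52 minutes leg 1 → 4:32 AM UTC (Jun 25).
Add 1 hour and 5 minutes layover in Bangkok → 5:37 AM UTC.
Add 15 hours 15 minutes leg 2 → 8:52 PM UTC.
Add 3 hours 55 minutes layover in Dubai → 12:47 AM UTC (Jun 26).
Add 1 hour 42 minutes leg 3 → 2:29 AM UTC.
Noumea is UTC+11:00, so local arrival = 2:29 AM + 11:00 = 1:29 PM on Jun 26.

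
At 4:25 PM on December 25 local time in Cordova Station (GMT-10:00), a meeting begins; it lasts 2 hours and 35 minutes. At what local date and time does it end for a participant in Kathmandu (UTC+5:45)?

10:45 AM on Dec 26

Convert start to UTC: 4:25 PM + 10:00 = 2:25 AM UTC on Dec 26.
Add 2 hours and 35 minutes duration → 5:00 AM UTC.
Kathmandu is UTC+5:45, so local end time = 5:00 AM + 5:45 = 10:45 AM on Dec 26.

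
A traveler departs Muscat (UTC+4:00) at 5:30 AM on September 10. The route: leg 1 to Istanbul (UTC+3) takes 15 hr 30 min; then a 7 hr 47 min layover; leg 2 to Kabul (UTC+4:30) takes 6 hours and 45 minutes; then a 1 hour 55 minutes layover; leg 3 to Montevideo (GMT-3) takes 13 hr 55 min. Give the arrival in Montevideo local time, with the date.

8:22 PM on September 11

Convert departure to UTC: 5:30 AM − 4:00 = 1:30 AM UTC on Sep 10.
Add 15 hours 30 minutes leg 1 → 5:00 PM UTC.
Add 7 hours 47 minutes layover in Istanbul → 12:47 AM UTC (Sep 11).
Add 6 hours 45 minutes leg 2 → 7:32 AM UTC.
Add 1 hour and 55 minutes layover in Kabul → 9:27 AM UTC.
Add 13 hours and 55 minutes leg 3 → 11:22 PM UTC.
Montevideo is UTC−3:00, so local arrival = 11:22 PM − 3:00 = 8:22 PM on Sep 11.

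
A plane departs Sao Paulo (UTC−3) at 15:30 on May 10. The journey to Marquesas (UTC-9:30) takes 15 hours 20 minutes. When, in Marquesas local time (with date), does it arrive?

00:20 on May 11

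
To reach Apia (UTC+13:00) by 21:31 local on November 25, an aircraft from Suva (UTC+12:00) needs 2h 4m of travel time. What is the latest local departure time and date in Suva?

18:27 on Nov 25

Target arrival in UTC: 21:31 − 13:00 = 08:31 on Nov 25.
Subtract 2 hours and 4 minutes → departure 06:27 UTC on Nov 25.
Suva is UTC+12:00: 06:27 + 12:00 = 18:27 on Nov 25.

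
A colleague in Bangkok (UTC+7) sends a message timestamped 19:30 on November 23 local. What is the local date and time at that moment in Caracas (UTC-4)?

08:30 on November 23

In UTC: 19:30 − 7:00 = 12:30 on Nov 23.
Caracas is UTC−4:00: 12:30 − 4:00 = 08:30 on Nov 23.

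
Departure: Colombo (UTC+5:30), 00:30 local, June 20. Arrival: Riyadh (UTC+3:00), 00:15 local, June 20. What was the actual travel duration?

Departure in UTC: 00:30 − 5:30 = 19:00 on Jun 19.
Arrival in UTC: 00:15 − 3:00 = 21:15 on Jun 19.
Elapsed = 21:15 − 19:00 = 2 hours 15 minutes.

2 hours 15 minutes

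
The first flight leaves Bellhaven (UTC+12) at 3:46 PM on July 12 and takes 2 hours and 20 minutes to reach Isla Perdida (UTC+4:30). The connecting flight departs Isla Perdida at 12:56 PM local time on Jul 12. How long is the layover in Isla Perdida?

2 hours 20 minutes

Convert departure to UTC: 3:46 PM − 12:00 = 3:46 AM UTC on Jul 12.
Add 2 hours 20 minutes flight time → 6:06 AM UTC.
Isla Perdida is UTC+4:30, so local arrival = 6:06 AM + 4:30 = 10:36 AM on Jul 12.
Layover = 12:56 PM − 10:36 AM = 2 hours 20 minutes.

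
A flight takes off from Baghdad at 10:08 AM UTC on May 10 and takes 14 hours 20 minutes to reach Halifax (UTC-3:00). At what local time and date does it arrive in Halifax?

Departure is given in UTC: 10:08 AM on May 10.
Add 14 hours and 20 minutes → 12:28 AM UTC (May 11).
Halifax is UTC−3:00: 12:28 AM − 3:00 = 9:28 PM on May 10.

9:28 PM on May 10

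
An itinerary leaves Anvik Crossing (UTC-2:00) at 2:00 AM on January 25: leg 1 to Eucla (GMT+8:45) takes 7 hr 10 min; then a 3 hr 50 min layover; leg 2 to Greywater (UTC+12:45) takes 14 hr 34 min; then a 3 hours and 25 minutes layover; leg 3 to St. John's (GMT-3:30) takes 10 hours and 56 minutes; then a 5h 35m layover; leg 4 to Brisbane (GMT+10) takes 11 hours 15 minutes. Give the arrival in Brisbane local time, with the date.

10:45 PM on Jan 27

Convert departure to UTC: 2:00 AM + 2:00 = 4:00 AM UTC on Jan 25.
Add 7 hours 10 minutes leg 1 → 11:10 AM UTC.
Add 3 hours 50 minutes layover in Eucla → 3:00 PM UTC.
Add 14 hours 34 minutes leg 2 → 5:34 AM UTC (Jan 26).
Add 3 hours and 25 minutes layover in Greywater → 8:59 AM UTC.
Add 10 hours and 56 minutes leg 3 → 7:55 PM UTC.
Add 5 hours 35 minutes layover in St. John's → 1:30 AM UTC (Jan 27).
Add 11 hours 15 minutes leg 4 → 12:45 PM UTC.
Brisbane is UTC+10:00, so local arrival = 12:45 PM + 10:00 = 10:45 PM on Jan 27.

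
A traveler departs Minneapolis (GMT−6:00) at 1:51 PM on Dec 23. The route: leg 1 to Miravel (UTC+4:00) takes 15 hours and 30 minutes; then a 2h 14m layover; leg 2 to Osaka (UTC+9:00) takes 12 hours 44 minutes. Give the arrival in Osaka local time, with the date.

Convert departure to UTC: 1:51 PM + 6:00 = 7:51 PM UTC on Dec 23.
Add 15 hours 30 minutes leg 1 → 11:21 AM UTC (Dec 24).
Add 2 hours 14 minutes layover in Miravel → 1:35 PM UTC.
Add 12 hours and 44 minutes leg 2 → 2:19 AM UTC (Dec 25).
Osaka is UTC+9:00, so local arrival = 2:19 AM + 9:00 = 11:19 AM on Dec 25.

11:19 AM on December 25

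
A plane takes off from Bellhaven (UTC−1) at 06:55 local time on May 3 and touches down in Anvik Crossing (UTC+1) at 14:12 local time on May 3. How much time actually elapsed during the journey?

Departure in UTC: 06:55 + 1:00 = 07:55 on May 3.
Arrival in UTC: 14:12 − 1:00 = 13:12 on May 3.
Elapsed = 13:12 − 07:55 = 5 hours 17 minutes.

5 hours 17 minutes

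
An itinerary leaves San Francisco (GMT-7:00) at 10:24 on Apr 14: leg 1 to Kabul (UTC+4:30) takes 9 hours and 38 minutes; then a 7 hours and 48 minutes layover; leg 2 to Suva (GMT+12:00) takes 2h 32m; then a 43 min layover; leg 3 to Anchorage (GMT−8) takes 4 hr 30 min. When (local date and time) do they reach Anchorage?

Convert departure to UTC: 10:24 + 7:00 = 17:24 UTC on Apr 14.
Add 9 hours and 38 minutes leg 1 → 03:02 UTC (Apr 15).
Add 7 hours 48 minutes layover in Kabul → 10:50 UTC.
Add 2 hours 32 minutes leg 2 → 13:22 UTC.
Add 43 minutes layover in Suva → 14:05 UTC.
Add 4 hours 30 minutes leg 3 → 18:35 UTC.
Anchorage is UTC−8:00, so local arrival = 18:35 − 8:00 = 10:35 on Apr 15.

10:35 on Apr 15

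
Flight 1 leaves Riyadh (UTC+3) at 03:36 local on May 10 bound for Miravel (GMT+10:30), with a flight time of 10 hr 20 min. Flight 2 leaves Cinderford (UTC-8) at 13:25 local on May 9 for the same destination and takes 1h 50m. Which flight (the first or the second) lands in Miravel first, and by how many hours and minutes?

the second, by 11 hours 41 minutes

Flight 1 in UTC: 03:36 − 3:00 = 00:36 on May 10.
+10 hours 20 minutes → arrive 10:56 UTC on May 10.
Flight 2 in UTC: 13:25 + 8:00 = 21:25 on May 9.
+1 hour and 50 minutes → arrive 23:15 UTC on May 9.
Flight 2 lands earlier by 11 hours 41 minutes.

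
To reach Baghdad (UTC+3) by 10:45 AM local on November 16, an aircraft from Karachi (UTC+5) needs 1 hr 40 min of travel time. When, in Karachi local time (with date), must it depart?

Target arrival in UTC: 10:45 AM − 3:00 = 7:45 AM on Nov 16.
Subtract 1 hour 40 minutes → departure 6:05 AM UTC on Nov 16.
Karachi is UTC+5:00: 6:05 AM + 5:00 = 11:05 AM on Nov 16.

11:05 AM on Nov 16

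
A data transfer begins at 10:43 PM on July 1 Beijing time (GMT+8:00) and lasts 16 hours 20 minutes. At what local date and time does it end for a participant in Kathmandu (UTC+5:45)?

Kathmandu is 2:15 behind Beijing.
After 16 hours 20 minutes it is 3:03 PM (Jul 2) in Beijing.
Shift by the zone difference: 3:03 PM − 2:15 = 12:48 PM on Jul 2 in Kathmandu.

12:48 PM on July 2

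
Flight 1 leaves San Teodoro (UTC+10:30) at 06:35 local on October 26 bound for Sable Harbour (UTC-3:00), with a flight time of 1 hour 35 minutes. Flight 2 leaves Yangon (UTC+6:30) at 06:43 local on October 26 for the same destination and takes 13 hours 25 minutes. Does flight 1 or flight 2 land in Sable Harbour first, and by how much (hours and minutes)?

Flight 1 in UTC: 06:35 − 10:30 = 20:05 on Oct 25.
+1 hour 35 minutes → arrive 21:40 UTC on Oct 25.
Flight 2 in UTC: 06:43 − 6:30 = 00:13 on Oct 26.
+13 hours 25 minutes → arrive 13:38 UTC on Oct 26.
Flight 1 lands earlier by 15 hours 58 minutes.

the first, by 15 hours 58 minutes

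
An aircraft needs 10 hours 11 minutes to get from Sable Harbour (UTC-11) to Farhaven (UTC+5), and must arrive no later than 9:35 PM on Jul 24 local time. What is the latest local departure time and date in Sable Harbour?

7:24 PM on July 23

Target arrival in UTC: 9:35 PM − 5:00 = 4:35 PM on Jul 24.
Subtract 10 hours and 11 minutes → departure 6:24 AM UTC on Jul 24.
Sable Harbour is UTC−11:00: 6:24 AM − 11:00 = 7:24 PM on Jul 23.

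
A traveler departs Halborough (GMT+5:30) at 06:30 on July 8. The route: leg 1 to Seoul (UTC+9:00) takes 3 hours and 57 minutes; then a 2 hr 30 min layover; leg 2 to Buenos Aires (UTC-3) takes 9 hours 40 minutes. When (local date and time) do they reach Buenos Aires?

14:07 on July 8

Convert departure to UTC: 06:30 − 5:30 = 01:00 UTC on Jul 8.
Add 3 hours 57 minutes leg 1 → 04:57 UTC.
Add 2 hours and 30 minutes layover in Seoul → 07:27 UTC.
Add 9 hours and 40 minutes leg 2 → 17:07 UTC.
Buenos Aires is UTC−3:00, so local arrival = 17:07 − 3:00 = 14:07 on Jul 8.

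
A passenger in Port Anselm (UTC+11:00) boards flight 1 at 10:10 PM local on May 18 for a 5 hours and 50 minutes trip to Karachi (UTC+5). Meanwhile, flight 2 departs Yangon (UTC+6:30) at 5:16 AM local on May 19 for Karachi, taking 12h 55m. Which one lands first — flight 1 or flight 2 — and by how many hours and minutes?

the first, by 18 hours 41 minutes

Flight 1 in UTC: 10:10 PM − 11:00 = 11:10 AM on May 18.
+5 hours 50 minutes → arrive 5:00 PM UTC on May 18.
Flight 2 in UTC: 5:16 AM − 6:30 = 10:46 PM on May 18.
+12 hours and 55 minutes → arrive 11:41 AM UTC on May 19.
Flight 1 lands earlier by 18 hours 41 minutes.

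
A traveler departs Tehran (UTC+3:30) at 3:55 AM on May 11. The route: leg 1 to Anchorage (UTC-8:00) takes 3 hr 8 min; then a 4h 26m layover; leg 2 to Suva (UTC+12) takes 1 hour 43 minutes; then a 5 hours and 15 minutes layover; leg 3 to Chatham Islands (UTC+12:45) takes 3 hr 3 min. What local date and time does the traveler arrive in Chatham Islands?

6:45 AM on May 12

Convert departure to UTC: 3:55 AM − 3:30 = 12:25 AM UTC on May 11.
Add 3 hours 8 minutes leg 1 → 3:33 AM UTC.
Add 4 hours and 26 minutes layover in Anchorage → 7:59 AM UTC.
Add 1 hour 43 minutes leg 2 → 9:42 AM UTC.
Add 5 hours 15 minutes layover in Suva → 2:57 PM UTC.
Add 3 hours and 3 minutes leg 3 → 6:00 PM UTC.
Chatham Islands is UTC+12:45, so local arrival = 6:00 PM + 12:45 = 6:45 AM on May 12.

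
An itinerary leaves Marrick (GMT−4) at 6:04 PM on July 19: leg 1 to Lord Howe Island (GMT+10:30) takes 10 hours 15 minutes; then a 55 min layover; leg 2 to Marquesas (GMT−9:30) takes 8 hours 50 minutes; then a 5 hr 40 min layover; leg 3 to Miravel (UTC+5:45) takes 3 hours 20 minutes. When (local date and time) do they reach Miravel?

8:49 AM on July 21

Convert departure to UTC: 6:04 PM + 4:00 = 10:04 PM UTC on Jul 19.
Add 10 hours and 15 minutes leg 1 → 8:19 AM UTC (Jul 20).
Add 55 minutes layover in Lord Howe Island → 9:14 AM UTC.
Add 8 hours 50 minutes leg 2 → 6:04 PM UTC.
Add 5 hours and 40 minutes layover in Marquesas → 11:44 PM UTC.
Add 3 hours 20 minutes leg 3 → 3:04 AM UTC (Jul 21).
Miravel is UTC+5:45, so local arrival = 3:04 AM + 5:45 = 8:49 AM on Jul 21.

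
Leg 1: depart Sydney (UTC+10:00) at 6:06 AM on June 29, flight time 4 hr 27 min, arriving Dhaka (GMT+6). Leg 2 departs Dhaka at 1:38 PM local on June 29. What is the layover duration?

7 hours 5 minutes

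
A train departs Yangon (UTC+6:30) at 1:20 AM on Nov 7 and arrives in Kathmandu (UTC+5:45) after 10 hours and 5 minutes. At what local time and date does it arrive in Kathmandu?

Convert departure to UTC: 1:20 AM − 6:30 = 6:50 PM UTC on Nov 6.
Add 10 hours and 5 minutes travel time → 4:55 AM UTC (Nov 7).
Kathmandu is UTC+5:45, so local arrival = 4:55 AM + 5:45 = 10:40 AM on Nov 7.

10:40 AM on November 7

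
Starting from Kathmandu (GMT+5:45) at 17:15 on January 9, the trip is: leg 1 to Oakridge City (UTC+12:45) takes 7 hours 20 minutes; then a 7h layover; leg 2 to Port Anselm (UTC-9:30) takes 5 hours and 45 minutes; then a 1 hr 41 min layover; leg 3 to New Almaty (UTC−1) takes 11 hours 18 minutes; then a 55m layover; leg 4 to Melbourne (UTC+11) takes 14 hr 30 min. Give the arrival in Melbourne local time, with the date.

Convert departure to UTC: 17:15 − 5:45 = 11:30 UTC on Jan 9.
Add 7 hours 20 minutes leg 1 → 18:50 UTC.
Add 7 hours layover in Oakridge City → 01:50 UTC (Jan 10).
Add 5 hours 45 minutes leg 2 → 07:35 UTC.
Add 1 hour 41 minutes layover in Port Anselm → 09:16 UTC.
Add 11 hours and 18 minutes leg 3 → 20:34 UTC.
Add 55 minutes layover in New Almaty → 21:29 UTC.
Add 14 hours 30 minutes leg 4 → 11:59 UTC (Jan 11).
Melbourne is UTC+11:00, so local arrival = 11:59 + 11:00 = 22:59 on Jan 11.

22:59 on Jan 11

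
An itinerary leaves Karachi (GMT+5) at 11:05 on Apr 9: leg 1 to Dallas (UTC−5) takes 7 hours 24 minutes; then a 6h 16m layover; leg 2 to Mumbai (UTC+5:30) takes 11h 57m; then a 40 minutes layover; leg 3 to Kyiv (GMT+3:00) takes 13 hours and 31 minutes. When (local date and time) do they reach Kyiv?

00:53 on Apr 11

Convert departure to UTC: 11:05 − 5:00 = 06:05 UTC on Apr 9.
Add 7 hours 24 minutes leg 1 → 13:29 UTC.
Add 6 hours 16 minutes layover in Dallas → 19:45 UTC.
Add 11 hours 57 minutes leg 2 → 07:42 UTC (Apr 10).
Add 40 minutes layover in Mumbai → 08:22 UTC.
Add 13 hours 31 minutes leg 3 → 21:53 UTC.
Kyiv is UTC+3:00, so local arrival = 21:53 + 3:00 = 00:53 on Apr 11.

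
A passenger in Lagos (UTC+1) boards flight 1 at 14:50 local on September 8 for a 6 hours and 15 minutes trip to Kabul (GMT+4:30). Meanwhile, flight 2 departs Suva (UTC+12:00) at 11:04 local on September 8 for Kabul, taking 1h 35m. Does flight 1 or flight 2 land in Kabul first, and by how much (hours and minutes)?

Flight 1 in UTC: 14:50 − 1:00 = 13:50 on Sep 8.
+6 hours and 15 minutes → arrive 20:05 UTC on Sep 8.
Flight 2 in UTC: 11:04 − 12:00 = 23:04 on Sep 7.
+1 hour and 35 minutes → arrive 00:39 UTC on Sep 8.
Flight 2 lands earlier by 19 hours 26 minutes.

the second, by 19 hours 26 minutes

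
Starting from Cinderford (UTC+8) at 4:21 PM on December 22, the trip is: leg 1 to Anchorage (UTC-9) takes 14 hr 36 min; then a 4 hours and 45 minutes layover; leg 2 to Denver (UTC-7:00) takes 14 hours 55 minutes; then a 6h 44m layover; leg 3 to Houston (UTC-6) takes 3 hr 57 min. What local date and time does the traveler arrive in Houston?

Convert departure to UTC: 4:21 PM − 8:00 = 8:21 AM UTC on Dec 22.
Add 14 hours and 36 minutes leg 1 → 10:57 PM UTC.
Add 4 hours and 45 minutes layover in Anchorage → 3:42 AM UTC (Dec 23).
Add 14 hours and 55 minutes leg 2 → 6:37 PM UTC.
Add 6 hours 44 minutes layover in Denver → 1:21 AM UTC (Dec 24).
Add 3 hours 57 minutes leg 3 → 5:18 AM UTC.
Houston is UTC−6:00, so local arrival = 5:18 AM − 6:00 = 11:18 PM on Dec 23.

11:18 PM on December 23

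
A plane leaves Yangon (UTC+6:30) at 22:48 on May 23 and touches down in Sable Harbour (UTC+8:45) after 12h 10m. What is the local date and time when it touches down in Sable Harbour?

Sable Harbour is 2:15 ahead of Yangon.
After 12 hours 10 minutes it is 10:58 (May 24) in Yangon.
Shift by the zone difference: 10:58 + 2:15 = 13:13 on May 24 in Sable Harbour.

13:13 on May 24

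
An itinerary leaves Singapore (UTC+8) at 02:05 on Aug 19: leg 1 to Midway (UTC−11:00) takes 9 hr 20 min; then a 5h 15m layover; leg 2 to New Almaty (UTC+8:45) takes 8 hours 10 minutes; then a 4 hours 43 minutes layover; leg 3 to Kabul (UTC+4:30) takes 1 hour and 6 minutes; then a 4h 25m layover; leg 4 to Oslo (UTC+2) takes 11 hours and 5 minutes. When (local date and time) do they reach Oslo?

Convert departure to UTC: 02:05 − 8:00 = 18:05 UTC on Aug 18.
Add 9 hours and 20 minutes leg 1 → 03:25 UTC (Aug 19).
Add 5 hours and 15 minutes layover in Midway → 08:40 UTC.
Add 8 hours and 10 minutes leg 2 → 16:50 UTC.
Add 4 hours 43 minutes layover in New Almaty → 21:33 UTC.
Add 1 hour 6 minutes leg 3 → 22:39 UTC.
Add 4 hours 25 minutes layover in Kabul → 03:04 UTC (Aug 20).
Add 11 hours and 5 minutes leg 4 → 14:09 UTC.
Oslo is UTC+2:00, so local arrival = 14:09 + 2:00 = 16:09 on Aug 20.

16:09 on August 20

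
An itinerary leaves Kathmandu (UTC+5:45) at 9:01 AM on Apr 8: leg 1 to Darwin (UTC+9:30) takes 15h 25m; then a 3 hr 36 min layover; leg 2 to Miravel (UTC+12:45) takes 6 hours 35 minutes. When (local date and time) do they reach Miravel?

5:37 PM on April 9

Convert departure to UTC: 9:01 AM − 5:45 = 3:16 AM UTC on Apr 8.
Add 15 hours 25 minutes leg 1 → 6:41 PM UTC.
Add 3 hours 36 minutes layover in Darwin → 10:17 PM UTC.
Add 6 hours and 35 minutes leg 2 → 4:52 AM UTC (Apr 9).
Miravel is UTC+12:45, so local arrival = 4:52 AM + 12:45 = 5:37 PM on Apr 9.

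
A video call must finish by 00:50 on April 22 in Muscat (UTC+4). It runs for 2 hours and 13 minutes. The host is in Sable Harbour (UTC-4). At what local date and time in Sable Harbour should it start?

14:37 on Apr 21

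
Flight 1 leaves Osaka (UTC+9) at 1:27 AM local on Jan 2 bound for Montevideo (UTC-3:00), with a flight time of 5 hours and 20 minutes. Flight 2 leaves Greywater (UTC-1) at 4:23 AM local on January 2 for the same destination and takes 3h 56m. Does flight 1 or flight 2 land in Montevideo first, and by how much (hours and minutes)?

the first, by 11 hours 32 minutes

Flight 1 in UTC: 1:27 AM − 9:00 = 4:27 PM on Jan 1.
+5 hours and 20 minutes → arrive 9:47 PM UTC on Jan 1.
Flight 2 in UTC: 4:23 AM + 1:00 = 5:23 AM on Jan 2.
+3 hours and 56 minutes → arrive 9:19 AM UTC on Jan 2.
Flight 1 lands earlier by 11 hours 32 minutes.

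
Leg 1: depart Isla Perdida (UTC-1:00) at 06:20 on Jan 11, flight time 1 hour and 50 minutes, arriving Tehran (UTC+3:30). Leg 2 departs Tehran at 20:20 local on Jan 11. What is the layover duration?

7 hours 40 minutes

Convert departure to UTC: 06:20 + 1:00 = 07:20 UTC on Jan 11.
Add 1 hour 50 minutes flight time → 09:10 UTC.
Tehran is UTC+3:30, so local arrival = 09:10 + 3:30 = 12:40 on Jan 11.
Layover = 20:20 − 12:40 = 7 hours 40 minutes.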